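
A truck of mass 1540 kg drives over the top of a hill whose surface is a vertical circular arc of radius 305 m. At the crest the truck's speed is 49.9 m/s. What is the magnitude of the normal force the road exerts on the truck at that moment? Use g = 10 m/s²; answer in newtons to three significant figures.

At the crest the centripetal acceleration points downward (toward the centre of the arc), so mg − N = mv²/r.
N = m(g − v²/r) = 1540 × (10.0 − (49.9)²/305) = 1540 × (10.0 − 8.164) = 1540 × 1.836 = 2827 N.

2830 N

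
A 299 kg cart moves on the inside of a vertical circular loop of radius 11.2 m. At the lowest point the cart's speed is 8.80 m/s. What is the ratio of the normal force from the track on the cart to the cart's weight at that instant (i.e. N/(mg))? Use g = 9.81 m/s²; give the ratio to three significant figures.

1.70

At the bottom, N − mg = mv²/r, so N = m(v²/r + g) and N/(mg) = v²/(rg) + 1 = (8.80)²/(11.2 × 9.81) + 1 = 0.7048 + 1 = 1.705.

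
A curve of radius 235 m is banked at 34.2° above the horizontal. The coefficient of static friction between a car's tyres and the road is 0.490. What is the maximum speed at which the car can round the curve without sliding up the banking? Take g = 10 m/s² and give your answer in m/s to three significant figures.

64.2 m/s

At the maximum speed, friction acts down the slope at its limiting value f = μN. Radially (horizontal, toward centre): N sinθ + μN cosθ = mv²/r. Vertically: N cosθ − μN sinθ = mg.
Dividing: v² = r g (sinθ + μcosθ)/(cosθ − μsinθ).
sinθ + μcosθ = 0.5621 + 0.490×0.8271 = 0.9674; cosθ − μsinθ = 0.8271 − 0.490×0.5621 = 0.5517.
v² = 235 × 10.0 × 0.9674/0.5517 = 4121 m²/s², so v = 64.19 m/s.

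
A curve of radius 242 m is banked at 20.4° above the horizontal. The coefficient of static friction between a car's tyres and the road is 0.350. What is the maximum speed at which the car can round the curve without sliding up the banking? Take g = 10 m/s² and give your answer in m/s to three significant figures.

44.8 m/s

At the maximum speed, friction acts down the slope at its limiting value f = μN. Radially (horizontal, toward centre): N sinθ + μN cosθ = mv²/r. Vertically: N cosθ − μN sinθ = mg.
Dividing: v² = r g (sinθ + μcosθ)/(cosθ − μsinθ).
sinθ + μcosθ = 0.3486 + 0.350×0.9373 = 0.6766; cosθ − μsinθ = 0.9373 − 0.350×0.3486 = 0.8153.
v² = 242 × 10.0 × 0.6766/0.8153 = 2008 m²/s², so v = 44.82 m/s.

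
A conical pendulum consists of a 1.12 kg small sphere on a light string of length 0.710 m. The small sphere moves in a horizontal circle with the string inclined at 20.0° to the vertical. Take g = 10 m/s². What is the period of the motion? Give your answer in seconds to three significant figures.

r = L sinθ = 0.2428 m. From T sinθ = mω²r and T cosθ = mg: tanθ = ω²r/g, so ω² = g tanθ / r = g/(L cosθ).
ω = √(g/(L cosθ)) = √(10.0/(0.710 × 0.9397)) = √14.99 = 3.871 rad/s.
Period = 2π/ω = 1.623 s.

1.62 s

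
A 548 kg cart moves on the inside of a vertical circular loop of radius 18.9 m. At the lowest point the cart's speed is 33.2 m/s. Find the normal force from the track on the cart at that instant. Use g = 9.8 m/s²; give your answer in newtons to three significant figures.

At the lowest point, N points up (toward the centre) and the weight mg points down (away from the centre), so the net inward force is N − mg = mv²/r.
N = m(v²/r + g) = 548 × ((33.2)²/18.9 + 9.8) = 548 × (58.32 + 9.8) = 548 × 68.12 = 37330 N.

37300 N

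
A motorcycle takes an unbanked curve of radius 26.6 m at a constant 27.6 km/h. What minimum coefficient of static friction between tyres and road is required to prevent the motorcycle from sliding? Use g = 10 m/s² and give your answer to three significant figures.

0.221

v = 27.6/3.6 = 7.667 m/s.
Friction provides the centripetal force: μ_s m g = m v²/r, so μ_s = v²/(g r) = (7.667)²/(10.0 × 26.6) = 58.78/266.0 = 0.2210.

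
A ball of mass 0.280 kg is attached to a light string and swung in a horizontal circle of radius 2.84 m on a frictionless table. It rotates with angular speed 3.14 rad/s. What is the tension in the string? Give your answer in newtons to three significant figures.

7.84 N

v = ωr = 3.14 × 2.84 = 8.918 m/s.
The tension is the only horizontal force, so it supplies the full centripetal force: T = m v²/r = 0.280 × (8.918)²/2.84 = 0.280 × 79.52/2.84 = 7.840 N.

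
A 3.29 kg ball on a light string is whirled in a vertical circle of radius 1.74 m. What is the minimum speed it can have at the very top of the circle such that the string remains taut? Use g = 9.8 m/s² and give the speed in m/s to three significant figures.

At the highest point the centre is directly below, so both the weight and T act inward: T + mg = mv²/r.
At minimum speed T → 0, so mg = mv_min²/r ⇒ v_min = √(g r) = √(9.8 × 1.74) = 4.129 m/s.

4.13 m/s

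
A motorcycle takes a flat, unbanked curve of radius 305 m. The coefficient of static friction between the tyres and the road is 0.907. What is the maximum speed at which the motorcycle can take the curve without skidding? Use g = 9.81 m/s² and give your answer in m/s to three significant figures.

On a flat curve, static friction is the only horizontal force, so it must supply the full centripetal force: μ_s m g = m v²/r.
Mass cancels: v_max = √(μ_s g r) = √(0.907 × 9.81 × 305) = √2714 = 52.09 m/s.

52.1 m/s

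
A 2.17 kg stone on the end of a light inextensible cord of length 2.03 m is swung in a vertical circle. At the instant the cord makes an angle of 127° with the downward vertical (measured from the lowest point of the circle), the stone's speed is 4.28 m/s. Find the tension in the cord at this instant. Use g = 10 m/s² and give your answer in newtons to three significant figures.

Take the radial direction toward the centre of the circle as positive. The component of the weight along the string toward the centre is −mg cos φ (φ measured from the bottom), so Newton's second law along the string gives T − mg cos φ = m v²/r.
cos 127° = -0.6018, so T = m(v²/r + g cos φ) = 2.17 × ((4.28)²/2.03 + 10.0 × -0.6018) = 2.17 × (9.024 + (-6.018)) = 2.17 × 3.006 = 6.522 N.

6.52 N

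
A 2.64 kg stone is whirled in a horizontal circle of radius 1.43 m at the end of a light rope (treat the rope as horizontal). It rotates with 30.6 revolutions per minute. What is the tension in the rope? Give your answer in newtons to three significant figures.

38.8 N

ω = 30.6 rev/min × 2π/60 = 3.204 rad/s, so v = ωr = 3.204 × 1.43 = 4.582 m/s.
The tension is the only horizontal force, so it supplies the full centripetal force: T = m v²/r = 2.64 × (4.582)²/1.43 = 2.64 × 21.00/1.43 = 38.77 N.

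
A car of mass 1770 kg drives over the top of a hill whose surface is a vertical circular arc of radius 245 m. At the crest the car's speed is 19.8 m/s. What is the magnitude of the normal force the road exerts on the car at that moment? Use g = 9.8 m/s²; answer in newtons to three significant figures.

14500 N

At the crest the centripetal acceleration points downward (toward the centre of the arc), so mg − N = mv²/r.
N = m(g − v²/r) = 1770 × (9.8 − (19.8)²/245) = 1770 × (9.8 − 1.600) = 1770 × 8.200 = 14510 N.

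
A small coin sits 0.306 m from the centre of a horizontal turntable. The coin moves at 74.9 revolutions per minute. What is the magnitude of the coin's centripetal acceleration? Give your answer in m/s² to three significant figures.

ω = 74.9 rev/min × 2π/60 = 7.844 rad/s, so v = ωr = 7.844 × 0.306 = 2.400 m/s.
a_c = v²/r = (2.400)²/0.306 = 5.761/0.306 = 18.83 m/s².

18.8 m/s²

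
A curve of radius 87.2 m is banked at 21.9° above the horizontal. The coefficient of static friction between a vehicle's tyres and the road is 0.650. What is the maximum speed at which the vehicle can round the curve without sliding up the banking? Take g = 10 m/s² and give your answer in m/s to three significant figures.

At the maximum speed, friction acts down the slope at its limiting value f = μN. Radially (horizontal, toward centre): N sinθ + μN cosθ = mv²/r. Vertically: N cosθ − μN sinθ = mg.
Dividing: v² = r g (sinθ + μcosθ)/(cosθ − μsinθ).
sinθ + μcosθ = 0.3730 + 0.650×0.9278 = 0.9761; cosθ − μsinθ = 0.9278 − 0.650×0.3730 = 0.6854.
v² = 87.2 × 10.0 × 0.9761/0.6854 = 1242 m²/s², so v = 35.24 m/s.

35.2 m/s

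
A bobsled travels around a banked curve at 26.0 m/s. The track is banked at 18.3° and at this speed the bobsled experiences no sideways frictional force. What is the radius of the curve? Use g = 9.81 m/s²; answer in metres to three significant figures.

208 m

Frictionless banking: tanθ = v²/(rg), so r = v²/(g tanθ).
r = (26.0)²/(9.81 × tan 18.3°) = 676.0/(9.81 × 0.3307) = 676.0/3.244 = 208.4 m.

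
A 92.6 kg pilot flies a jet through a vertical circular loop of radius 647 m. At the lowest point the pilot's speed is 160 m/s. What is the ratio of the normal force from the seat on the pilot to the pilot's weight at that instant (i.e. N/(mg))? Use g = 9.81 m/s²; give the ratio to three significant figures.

At the bottom, N − mg = mv²/r, so N = m(v²/r + g) and N/(mg) = v²/(rg) + 1 = (160)²/(647 × 9.81) + 1 = 4.033 + 1 = 5.033.

5.03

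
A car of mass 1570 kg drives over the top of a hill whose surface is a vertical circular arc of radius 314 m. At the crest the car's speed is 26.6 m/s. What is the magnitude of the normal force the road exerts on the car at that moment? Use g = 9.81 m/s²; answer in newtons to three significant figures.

At the crest the centripetal acceleration points downward (toward the centre of the arc), so mg − N = mv²/r.
N = m(g − v²/r) = 1570 × (9.81 − (26.6)²/314) = 1570 × (9.81 − 2.253) = 1570 × 7.557 = 11860 N.

11900 N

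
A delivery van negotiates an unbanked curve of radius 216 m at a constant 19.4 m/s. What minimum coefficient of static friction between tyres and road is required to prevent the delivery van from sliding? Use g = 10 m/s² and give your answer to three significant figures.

Friction provides the centripetal force: μ_s m g = m v²/r, so μ_s = v²/(g r) = (19.40)²/(10.0 × 216) = 376.4/2160 = 0.1742.

0.174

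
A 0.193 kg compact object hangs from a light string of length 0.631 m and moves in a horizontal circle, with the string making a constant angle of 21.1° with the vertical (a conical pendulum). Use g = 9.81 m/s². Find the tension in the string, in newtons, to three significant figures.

Vertically the bob has no acceleration, so T cosθ = mg.
T = mg/cosθ = 0.193 × 9.81 / cos 21.1° = 1.893/0.9330 = 2.029 N.

2.03 N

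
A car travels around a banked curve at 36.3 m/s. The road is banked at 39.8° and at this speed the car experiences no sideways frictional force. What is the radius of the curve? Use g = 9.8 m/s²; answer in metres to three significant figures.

Frictionless banking: tanθ = v²/(rg), so r = v²/(g tanθ).
r = (36.3)²/(9.8 × tan 39.8°) = 1318/(9.8 × 0.8332) = 1318/8.165 = 161.4 m.

161 m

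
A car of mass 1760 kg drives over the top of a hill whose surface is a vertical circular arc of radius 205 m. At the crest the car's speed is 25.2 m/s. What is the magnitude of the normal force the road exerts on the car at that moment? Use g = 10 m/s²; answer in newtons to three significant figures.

12100 N

At the crest the centripetal acceleration points downward (toward the centre of the arc), so mg − N = mv²/r.
N = m(g − v²/r) = 1760 × (10.0 − (25.2)²/205) = 1760 × (10.0 − 3.098) = 1760 × 6.902 = 12150 N.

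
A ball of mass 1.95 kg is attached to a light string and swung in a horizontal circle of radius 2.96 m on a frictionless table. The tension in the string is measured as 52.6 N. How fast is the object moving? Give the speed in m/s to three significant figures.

T = m v²/r ⇒ v = √(T r / m) = √(52.6 × 2.96 / 1.95) = √79.84 = 8.936 m/s.

8.94 m/s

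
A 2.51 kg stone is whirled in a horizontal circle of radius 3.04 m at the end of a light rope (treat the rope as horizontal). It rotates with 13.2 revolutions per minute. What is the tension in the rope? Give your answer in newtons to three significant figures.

ω = 13.2 rev/min × 2π/60 = 1.382 rad/s, so v = ωr = 1.382 × 3.04 = 4.202 m/s.
The tension is the only horizontal force, so it supplies the full centripetal force: T = m v²/r = 2.51 × (4.202)²/3.04 = 2.51 × 17.66/3.04 = 14.58 N.

14.6 N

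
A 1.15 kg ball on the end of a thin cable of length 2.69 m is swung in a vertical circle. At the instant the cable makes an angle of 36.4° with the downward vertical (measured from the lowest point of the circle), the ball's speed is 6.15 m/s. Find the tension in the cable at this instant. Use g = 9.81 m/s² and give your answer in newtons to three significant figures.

25.2 N

Take the radial direction toward the centre of the circle as positive. The component of the weight along the string toward the centre is −mg cos φ (φ measured from the bottom), so Newton's second law along the string gives T − mg cos φ = m v²/r.
cos 36.4° = 0.8049, so T = m(v²/r + g cos φ) = 1.15 × ((6.15)²/2.69 + 9.81 × 0.8049) = 1.15 × (14.06 + (7.896)) = 1.15 × 21.96 = 25.25 N.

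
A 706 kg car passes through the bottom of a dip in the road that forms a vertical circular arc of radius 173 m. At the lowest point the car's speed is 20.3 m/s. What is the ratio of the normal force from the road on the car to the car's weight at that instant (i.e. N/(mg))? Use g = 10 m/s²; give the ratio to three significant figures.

At the bottom, N − mg = mv²/r, so N = m(v²/r + g) and N/(mg) = v²/(rg) + 1 = (20.3)²/(173 × 10.0) + 1 = 0.2382 + 1 = 1.238.

1.24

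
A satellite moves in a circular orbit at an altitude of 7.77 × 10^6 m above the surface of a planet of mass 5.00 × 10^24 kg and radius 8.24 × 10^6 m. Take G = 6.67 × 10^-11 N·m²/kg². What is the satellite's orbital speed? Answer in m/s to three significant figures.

Orbital radius r = R + h = 8.24 × 10^6 + 7.77 × 10^6 = 1.601 × 10^7 m.
Gravity supplies the centripetal force: G M m / r² = m v² / r, so v = √(GM/r).
v = √(6.67 × 10^-11 × 5.00 × 10^24 / 1.601 × 10^7) = √(2.083 × 10^7) = 4564 m/s.

4560 m/s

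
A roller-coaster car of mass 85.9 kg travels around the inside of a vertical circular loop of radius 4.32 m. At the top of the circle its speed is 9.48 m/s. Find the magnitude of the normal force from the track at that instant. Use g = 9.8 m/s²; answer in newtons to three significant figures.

At the top, both N and the weight mg point inward (toward the centre), so N + mg = mv²/r.
N = m(v²/r − g) = 85.9 × ((9.48)²/4.32 − 9.8) = 85.9 × (20.80 − 9.8) = 85.9 × 11.00 = 945.2 N.

945 N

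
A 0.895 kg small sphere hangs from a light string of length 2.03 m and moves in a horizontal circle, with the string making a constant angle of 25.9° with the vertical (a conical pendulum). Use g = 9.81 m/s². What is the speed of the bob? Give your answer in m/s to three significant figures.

The radius of the circle is r = L sinθ = 2.03 × sin 25.9° = 0.8867 m.
Horizontally T sinθ = mv²/r and vertically T cosθ = mg, so tanθ = v²/(rg).
v = √(r g tanθ) = √(0.8867 × 9.81 × 0.4856) = √4.224 = 2.055 m/s.

2.06 m/s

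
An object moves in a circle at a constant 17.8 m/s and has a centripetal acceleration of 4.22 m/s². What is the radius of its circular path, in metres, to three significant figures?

a_c = v²/r ⇒ r = v²/a_c = (17.8)²/4.22 = 316.8/4.22 = 75.08 m.

75.1 m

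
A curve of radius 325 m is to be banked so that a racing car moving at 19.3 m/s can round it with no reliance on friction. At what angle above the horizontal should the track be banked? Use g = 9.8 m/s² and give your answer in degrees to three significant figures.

For a frictionless banked turn: horizontally N sinθ = mv²/r and vertically N cosθ = mg.
Dividing: tanθ = v²/(r g) = (19.3)²/(325 × 9.8) = 372.5/3185 = 0.1170.
θ = arctan(0.1170) = 6.671°.

6.67°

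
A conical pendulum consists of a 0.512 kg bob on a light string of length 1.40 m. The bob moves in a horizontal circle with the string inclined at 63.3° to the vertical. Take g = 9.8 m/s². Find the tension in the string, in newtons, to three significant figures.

11.2 N

Vertically the bob has no acceleration, so T cosθ = mg.
T = mg/cosθ = 0.512 × 9.8 / cos 63.3° = 5.018/0.4493 = 11.17 N.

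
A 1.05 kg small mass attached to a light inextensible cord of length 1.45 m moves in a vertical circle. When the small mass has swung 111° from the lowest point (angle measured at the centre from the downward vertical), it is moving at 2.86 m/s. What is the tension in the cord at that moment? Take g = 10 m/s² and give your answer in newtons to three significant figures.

2.16 N

Take the radial direction toward the centre of the circle as positive. The component of the weight along the string toward the centre is −mg cos φ (φ measured from the bottom), so Newton's second law along the string gives T − mg cos φ = m v²/r.
cos 111° = -0.3584, so T = m(v²/r + g cos φ) = 1.05 × ((2.86)²/1.45 + 10.0 × -0.3584) = 1.05 × (5.641 + (-3.584)) = 1.05 × 2.057 = 2.160 N.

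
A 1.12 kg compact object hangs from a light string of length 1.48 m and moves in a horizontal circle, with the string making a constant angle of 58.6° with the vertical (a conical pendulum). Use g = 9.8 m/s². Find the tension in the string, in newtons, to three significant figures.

Vertically the bob has no acceleration, so T cosθ = mg.
T = mg/cosθ = 1.12 × 9.8 / cos 58.6° = 10.98/0.5210 = 21.07 N.

21.1 N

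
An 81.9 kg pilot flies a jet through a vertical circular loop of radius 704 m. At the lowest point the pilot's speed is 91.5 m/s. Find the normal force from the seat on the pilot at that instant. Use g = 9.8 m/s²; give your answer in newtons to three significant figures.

1780 N

At the lowest point, N points up (toward the centre) and the weight mg points down (away from the centre), so the net inward force is N − mg = mv²/r.
N = m(v²/r + g) = 81.9 × ((91.5)²/704 + 9.8) = 81.9 × (11.89 + 9.8) = 81.9 × 21.69 = 1777 N.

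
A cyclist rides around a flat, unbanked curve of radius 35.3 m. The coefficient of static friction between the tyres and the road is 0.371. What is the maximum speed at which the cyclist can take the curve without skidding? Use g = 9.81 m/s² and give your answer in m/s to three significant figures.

Friction provides the centripetal force on a flat curve. At maximum speed it is at its limiting value: μ_s m g = m v²/r.
Mass cancels: v_max = √(μ_s g r) = √(0.371 × 9.81 × 35.3) = √128.5 = 11.33 m/s.

11.3 m/s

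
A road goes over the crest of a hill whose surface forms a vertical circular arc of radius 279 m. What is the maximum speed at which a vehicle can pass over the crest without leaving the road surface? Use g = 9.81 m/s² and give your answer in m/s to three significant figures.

At the crest the centre of the circle is below the vehicle, so the net downward (centripetal) force is mg − N = mv²/r.
The vehicle leaves the road when N → 0, giving v_max = √(g r) = √(9.81 × 279) = 52.32 m/s.

52.3 m/s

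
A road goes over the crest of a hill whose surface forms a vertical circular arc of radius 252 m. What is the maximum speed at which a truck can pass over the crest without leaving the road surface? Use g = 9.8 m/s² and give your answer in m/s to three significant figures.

At the crest the centre of the circle is below the truck, so the net downward (centripetal) force is mg − N = mv²/r.
The truck leaves the road when N → 0, giving v_max = √(g r) = √(9.8 × 252) = 49.70 m/s.

49.7 m/s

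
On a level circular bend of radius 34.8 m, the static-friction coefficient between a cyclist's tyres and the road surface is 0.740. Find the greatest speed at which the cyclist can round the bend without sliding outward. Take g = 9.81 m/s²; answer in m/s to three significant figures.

Friction provides the centripetal force on a flat curve. At maximum speed it is at its limiting value: μ_s m g = m v²/r.
Mass cancels: v_max = √(μ_s g r) = √(0.740 × 9.81 × 34.8) = √252.6 = 15.89 m/s.

15.9 m/s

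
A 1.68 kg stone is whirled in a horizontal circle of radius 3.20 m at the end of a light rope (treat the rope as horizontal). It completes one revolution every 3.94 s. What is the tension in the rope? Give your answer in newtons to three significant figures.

v = 2πr/T = 2π × 3.20/3.94 = 5.103 m/s.
The tension is the only horizontal force, so it supplies the full centripetal force: T = m v²/r = 1.68 × (5.103)²/3.20 = 1.68 × 26.04/3.20 = 13.67 N.

13.7 N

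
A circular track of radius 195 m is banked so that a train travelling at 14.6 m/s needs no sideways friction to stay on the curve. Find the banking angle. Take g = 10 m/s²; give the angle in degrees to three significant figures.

6.24°

For a frictionless banked turn: horizontally N sinθ = mv²/r and vertically N cosθ = mg.
Dividing: tanθ = v²/(r g) = (14.6)²/(195 × 10.0) = 213.2/1950 = 0.1093.
θ = arctan(0.1093) = 6.238°.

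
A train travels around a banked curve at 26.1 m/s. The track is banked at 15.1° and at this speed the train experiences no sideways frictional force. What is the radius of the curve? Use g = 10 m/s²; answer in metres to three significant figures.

252 m

Frictionless banking: tanθ = v²/(rg), so r = v²/(g tanθ).
r = (26.1)²/(10.0 × tan 15.1°) = 681.2/(10.0 × 0.2698) = 681.2/2.698 = 252.5 m.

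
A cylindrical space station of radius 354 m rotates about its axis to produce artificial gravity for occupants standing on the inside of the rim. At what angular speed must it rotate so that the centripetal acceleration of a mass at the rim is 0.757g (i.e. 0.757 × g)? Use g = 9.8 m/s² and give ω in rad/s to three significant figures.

Centripetal acceleration a_c = ω²r. Setting ω²r = 0.757g:
ω = √(0.757g / r) = √(0.757 × 9.8 / 354) = √0.02096 = 0.1448 rad/s.

0.145 rad/s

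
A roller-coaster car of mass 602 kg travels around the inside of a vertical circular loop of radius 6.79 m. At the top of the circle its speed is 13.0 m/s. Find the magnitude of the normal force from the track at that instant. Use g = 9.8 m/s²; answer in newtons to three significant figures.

At the top, both N and the weight mg point inward (toward the centre), so N + mg = mv²/r.
N = m(v²/r − g) = 602 × ((13.0)²/6.79 − 9.8) = 602 × (24.89 − 9.8) = 602 × 15.09 = 9084 N.

9080 N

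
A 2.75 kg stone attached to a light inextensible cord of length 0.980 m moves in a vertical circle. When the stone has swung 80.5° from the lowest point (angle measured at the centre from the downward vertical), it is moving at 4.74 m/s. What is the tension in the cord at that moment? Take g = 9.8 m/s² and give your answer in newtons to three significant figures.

Take the radial direction toward the centre of the circle as positive. The component of the weight along the string toward the centre is −mg cos φ (φ measured from the bottom), so Newton's second law along the string gives T − mg cos φ = m v²/r.
cos 80.5° = 0.1650, so T = m(v²/r + g cos φ) = 2.75 × ((4.74)²/0.980 + 9.8 × 0.1650) = 2.75 × (22.93 + (1.617)) = 2.75 × 24.54 = 67.49 N.

67.5 N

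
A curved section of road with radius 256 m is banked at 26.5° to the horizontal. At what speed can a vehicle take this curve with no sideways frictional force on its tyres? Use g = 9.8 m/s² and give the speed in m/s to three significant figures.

On a frictionless banked curve, N sinθ = mv²/r and N cosθ = mg, so tanθ = v²/(rg).
v = √(r g tanθ) = √(256 × 9.8 × tan 26.5°) = √(256 × 9.8 × 0.4986) = √1251 = 35.37 m/s.

35.4 m/s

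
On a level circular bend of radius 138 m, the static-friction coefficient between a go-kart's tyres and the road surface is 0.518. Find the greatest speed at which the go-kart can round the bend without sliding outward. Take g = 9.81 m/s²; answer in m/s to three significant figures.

26.5 m/s

The only inward force on a level bend is static friction, so at the limit f_s = μ_s N = μ_s m g = m v²/r.
Mass cancels: v_max = √(μ_s g r) = √(0.518 × 9.81 × 138) = √701.3 = 26.48 m/s.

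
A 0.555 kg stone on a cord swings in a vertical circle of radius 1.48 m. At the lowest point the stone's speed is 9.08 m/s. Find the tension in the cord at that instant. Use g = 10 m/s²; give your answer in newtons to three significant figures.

At the lowest point, T points up (toward the centre) and the weight mg points down (away from the centre), so the net inward force is T − mg = mv²/r.
T = m(v²/r + g) = 0.555 × ((9.08)²/1.48 + 10.0) = 0.555 × (55.71 + 10.0) = 0.555 × 65.71 = 36.47 N.

36.5 N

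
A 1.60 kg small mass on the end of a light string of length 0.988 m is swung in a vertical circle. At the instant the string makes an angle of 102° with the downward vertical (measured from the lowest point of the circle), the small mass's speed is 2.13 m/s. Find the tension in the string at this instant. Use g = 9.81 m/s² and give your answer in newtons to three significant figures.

4.08 N

Take the radial direction toward the centre of the circle as positive. The component of the weight along the string toward the centre is −mg cos φ (φ measured from the bottom), so Newton's second law along the string gives T − mg cos φ = m v²/r.
cos 102° = -0.2079, so T = m(v²/r + g cos φ) = 1.60 × ((2.13)²/0.988 + 9.81 × -0.2079) = 1.60 × (4.592 + (-2.040)) = 1.60 × 2.552 = 4.084 N.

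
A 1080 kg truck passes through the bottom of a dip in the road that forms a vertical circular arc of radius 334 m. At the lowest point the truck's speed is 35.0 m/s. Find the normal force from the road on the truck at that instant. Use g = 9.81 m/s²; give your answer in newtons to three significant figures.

14600 N

At the lowest point, N points up (toward the centre) and the weight mg points down (away from the centre), so the net inward force is N − mg = mv²/r.
N = m(v²/r + g) = 1080 × ((35.0)²/334 + 9.81) = 1080 × (3.668 + 9.81) = 1080 × 13.48 = 14560 N.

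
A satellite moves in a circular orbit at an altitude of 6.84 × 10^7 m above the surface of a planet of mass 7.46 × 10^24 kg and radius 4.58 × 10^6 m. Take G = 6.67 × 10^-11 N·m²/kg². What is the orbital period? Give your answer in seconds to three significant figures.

176000 s

r = R + h = 4.58 × 10^6 + 6.84 × 10^7 = 7.298 × 10^7 m. Gravity provides the centripetal force: G M m / r² = m v² / r ⇒ v = √(GM/r) = 2611 m/s.
T = 2πr/v = 2π × 7.298 × 10^7 / 2611 = 175600 s.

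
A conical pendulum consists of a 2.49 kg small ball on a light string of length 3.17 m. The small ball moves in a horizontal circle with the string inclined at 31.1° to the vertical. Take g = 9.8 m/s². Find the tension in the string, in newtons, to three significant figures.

Vertically the bob has no acceleration, so T cosθ = mg.
T = mg/cosθ = 2.49 × 9.8 / cos 31.1° = 24.40/0.8563 = 28.50 N.

28.5 N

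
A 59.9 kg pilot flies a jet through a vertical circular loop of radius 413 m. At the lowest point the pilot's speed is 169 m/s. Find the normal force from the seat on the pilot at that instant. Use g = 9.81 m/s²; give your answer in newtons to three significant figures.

4730 N

At the lowest point, N points up (toward the centre) and the weight mg points down (away from the centre), so the net inward force is N − mg = mv²/r.
N = m(v²/r + g) = 59.9 × ((169)²/413 + 9.81) = 59.9 × (69.15 + 9.81) = 59.9 × 78.96 = 4730 N.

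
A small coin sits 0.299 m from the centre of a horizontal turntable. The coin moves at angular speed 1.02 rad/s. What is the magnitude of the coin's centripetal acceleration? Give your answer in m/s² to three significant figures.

0.311 m/s²

v = ωr = 1.02 × 0.299 = 0.3050 m/s.
a_c = v²/r = (0.3050)²/0.299 = 0.09301/0.299 = 0.3111 m/s².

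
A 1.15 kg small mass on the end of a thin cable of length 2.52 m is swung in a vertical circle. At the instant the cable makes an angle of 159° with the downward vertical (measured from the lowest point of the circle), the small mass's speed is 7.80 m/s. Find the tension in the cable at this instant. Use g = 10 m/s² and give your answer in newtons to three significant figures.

17.0 N

Take the radial direction toward the centre of the circle as positive. The component of the weight along the string toward the centre is −mg cos φ (φ measured from the bottom), so Newton's second law along the string gives T − mg cos φ = m v²/r.
cos 159° = -0.9336, so T = m(v²/r + g cos φ) = 1.15 × ((7.80)²/2.52 + 10.0 × -0.9336) = 1.15 × (24.14 + (-9.336)) = 1.15 × 14.81 = 17.03 N.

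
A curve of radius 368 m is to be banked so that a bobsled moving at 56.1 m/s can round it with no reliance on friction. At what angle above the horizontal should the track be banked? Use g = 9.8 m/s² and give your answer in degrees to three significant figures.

41.1°

With no friction, the horizontal component of the normal force provides the centripetal force: N sinθ = mv²/r, while N cosθ = mg vertically.
Dividing: tanθ = v²/(r g) = (56.1)²/(368 × 9.8) = 3147/3606 = 0.8727.
θ = arctan(0.8727) = 41.11°.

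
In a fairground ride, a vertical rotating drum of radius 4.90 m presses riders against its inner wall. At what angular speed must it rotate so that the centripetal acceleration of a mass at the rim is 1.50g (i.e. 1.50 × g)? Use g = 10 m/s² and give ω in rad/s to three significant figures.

1.75 rad/s

Centripetal acceleration a_c = ω²r. Setting ω²r = 1.50g:
ω = √(1.50g / r) = √(1.50 × 10.0 / 4.90) = √3.061 = 1.750 rad/s.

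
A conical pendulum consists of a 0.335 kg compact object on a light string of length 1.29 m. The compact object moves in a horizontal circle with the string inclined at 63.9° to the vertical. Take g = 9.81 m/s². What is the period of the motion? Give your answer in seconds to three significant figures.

1.51 s

r = L sinθ = 1.158 m. From T sinθ = mω²r and T cosθ = mg: tanθ = ω²r/g, so ω² = g tanθ / r = g/(L cosθ).
ω = √(g/(L cosθ)) = √(9.81/(1.29 × 0.4399)) = √17.29 = 4.158 rad/s.
Period = 2π/ω = 1.511 s.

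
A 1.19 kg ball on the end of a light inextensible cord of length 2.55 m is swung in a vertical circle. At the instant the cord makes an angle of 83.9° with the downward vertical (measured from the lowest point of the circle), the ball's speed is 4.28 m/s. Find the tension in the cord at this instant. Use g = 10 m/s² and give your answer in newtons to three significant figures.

Take the radial direction toward the centre of the circle as positive. The component of the weight along the string toward the centre is −mg cos φ (φ measured from the bottom), so Newton's second law along the string gives T − mg cos φ = m v²/r.
cos 83.9° = 0.1063, so T = m(v²/r + g cos φ) = 1.19 × ((4.28)²/2.55 + 10.0 × 0.1063) = 1.19 × (7.184 + (1.063)) = 1.19 × 8.246 = 9.813 N.

9.81 N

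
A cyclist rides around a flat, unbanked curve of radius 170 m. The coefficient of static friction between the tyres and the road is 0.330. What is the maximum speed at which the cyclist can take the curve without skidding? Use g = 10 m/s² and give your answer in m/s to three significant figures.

23.7 m/s

Friction provides the centripetal force on a flat curve. At maximum speed it is at its limiting value: μ_s m g = m v²/r.
Mass cancels: v_max = √(μ_s g r) = √(0.330 × 10.0 × 170) = √561.0 = 23.69 m/s.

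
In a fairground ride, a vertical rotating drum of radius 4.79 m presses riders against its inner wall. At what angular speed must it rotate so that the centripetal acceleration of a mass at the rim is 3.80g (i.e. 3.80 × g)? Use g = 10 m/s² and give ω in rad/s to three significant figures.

Centripetal acceleration a_c = ω²r. Setting ω²r = 3.80g:
ω = √(3.80g / r) = √(3.80 × 10.0 / 4.79) = √7.933 = 2.817 rad/s.

2.82 rad/s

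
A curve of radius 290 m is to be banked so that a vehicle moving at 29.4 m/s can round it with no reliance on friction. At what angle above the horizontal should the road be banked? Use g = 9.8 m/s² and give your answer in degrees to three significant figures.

16.9°

For a frictionless banked turn: horizontally N sinθ = mv²/r and vertically N cosθ = mg.
Dividing: tanθ = v²/(r g) = (29.4)²/(290 × 9.8) = 864.4/2842 = 0.3041.
θ = arctan(0.3041) = 16.92°.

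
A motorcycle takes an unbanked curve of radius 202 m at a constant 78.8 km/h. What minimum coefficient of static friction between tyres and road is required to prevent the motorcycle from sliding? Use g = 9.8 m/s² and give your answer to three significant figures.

v = 78.8/3.6 = 21.89 m/s.
Friction provides the centripetal force: μ_s m g = m v²/r, so μ_s = v²/(g r) = (21.89)²/(9.8 × 202) = 479.1/1980 = 0.2420.

0.242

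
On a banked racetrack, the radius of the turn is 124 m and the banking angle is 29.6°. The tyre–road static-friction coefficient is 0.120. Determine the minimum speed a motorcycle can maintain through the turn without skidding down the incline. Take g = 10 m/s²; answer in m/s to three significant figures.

At the minimum speed, friction acts up the slope at its limiting value f = μN. Radially (horizontal, toward centre): N sinθ − μN cosθ = mv²/r. Vertically: N cosθ + μN sinθ = mg.
Dividing: v² = r g (sinθ − μcosθ)/(cosθ + μsinθ).
sinθ − μcosθ = 0.4939 − 0.120×0.8695 = 0.3896; cosθ + μsinθ = 0.8695 + 0.120×0.4939 = 0.9288.
v² = 124 × 10.0 × 0.3896/0.9288 = 520.2 m²/s², so v = 22.81 m/s.

22.8 m/s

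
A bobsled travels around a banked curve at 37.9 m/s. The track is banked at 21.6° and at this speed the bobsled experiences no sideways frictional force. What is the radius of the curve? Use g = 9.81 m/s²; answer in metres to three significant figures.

370 m

Frictionless banking: tanθ = v²/(rg), so r = v²/(g tanθ).
r = (37.9)²/(9.81 × tan 21.6°) = 1436/(9.81 × 0.3959) = 1436/3.884 = 369.8 m.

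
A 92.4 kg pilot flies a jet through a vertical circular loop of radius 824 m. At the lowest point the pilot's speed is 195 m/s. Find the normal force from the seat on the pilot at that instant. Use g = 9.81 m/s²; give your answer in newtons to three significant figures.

At the lowest point, N points up (toward the centre) and the weight mg points down (away from the centre), so the net inward force is N − mg = mv²/r.
N = m(v²/r + g) = 92.4 × ((195)²/824 + 9.81) = 92.4 × (46.15 + 9.81) = 92.4 × 55.96 = 5170 N.

5170 N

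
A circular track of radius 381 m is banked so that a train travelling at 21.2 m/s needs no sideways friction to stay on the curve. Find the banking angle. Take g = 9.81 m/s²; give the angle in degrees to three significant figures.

With no friction, the horizontal component of the normal force provides the centripetal force: N sinθ = mv²/r, while N cosθ = mg vertically.
Dividing: tanθ = v²/(r g) = (21.2)²/(381 × 9.81) = 449.4/3738 = 0.1202.
θ = arctan(0.1202) = 6.857°.

6.86°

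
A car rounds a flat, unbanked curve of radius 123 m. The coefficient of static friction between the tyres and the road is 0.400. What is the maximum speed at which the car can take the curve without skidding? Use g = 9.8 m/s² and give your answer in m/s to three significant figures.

22.0 m/s

On a flat curve, static friction is the only horizontal force, so it must supply the full centripetal force: μ_s m g = m v²/r.
Mass cancels: v_max = √(μ_s g r) = √(0.400 × 9.8 × 123) = √482.2 = 21.96 m/s.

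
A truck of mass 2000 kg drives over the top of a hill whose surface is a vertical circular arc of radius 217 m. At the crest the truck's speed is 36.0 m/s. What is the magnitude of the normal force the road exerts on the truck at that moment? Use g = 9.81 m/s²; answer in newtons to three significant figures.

7680 N

At the crest the centripetal acceleration points downward (toward the centre of the arc), so mg − N = mv²/r.
N = m(g − v²/r) = 2000 × (9.81 − (36.0)²/217) = 2000 × (9.81 − 5.972) = 2000 × 3.838 = 7675 N.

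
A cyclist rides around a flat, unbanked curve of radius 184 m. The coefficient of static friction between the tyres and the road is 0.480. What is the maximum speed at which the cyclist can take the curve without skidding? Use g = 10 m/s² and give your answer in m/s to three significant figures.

The only inward force on a level bend is static friction, so at the limit f_s = μ_s N = μ_s m g = m v²/r.
Mass cancels: v_max = √(μ_s g r) = √(0.480 × 10.0 × 184) = √883.2 = 29.72 m/s.

29.7 m/s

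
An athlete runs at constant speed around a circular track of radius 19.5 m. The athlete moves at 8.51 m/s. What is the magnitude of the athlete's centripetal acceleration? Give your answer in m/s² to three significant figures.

a_c = v²/r = (8.510)²/19.5 = 72.42/19.5 = 3.714 m/s².

3.71 m/s²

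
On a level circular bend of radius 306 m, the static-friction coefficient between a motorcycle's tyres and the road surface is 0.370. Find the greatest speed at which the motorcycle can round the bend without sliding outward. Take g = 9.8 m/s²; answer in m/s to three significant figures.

Friction provides the centripetal force on a flat curve. At maximum speed it is at its limiting value: μ_s m g = m v²/r.
Mass cancels: v_max = √(μ_s g r) = √(0.370 × 9.8 × 306) = √1110 = 33.31 m/s.

33.3 m/s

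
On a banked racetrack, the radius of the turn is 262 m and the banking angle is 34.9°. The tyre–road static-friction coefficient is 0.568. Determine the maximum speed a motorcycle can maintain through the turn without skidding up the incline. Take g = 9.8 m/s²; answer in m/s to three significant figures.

At the maximum speed, friction acts down the slope at its limiting value f = μN. Radially (horizontal, toward centre): N sinθ + μN cosθ = mv²/r. Vertically: N cosθ − μN sinθ = mg.
Dividing: v² = r g (sinθ + μcosθ)/(cosθ − μsinθ).
sinθ + μcosθ = 0.5721 + 0.568×0.8202 = 1.038; cosθ − μsinθ = 0.8202 − 0.568×0.5721 = 0.4952.
v² = 262 × 9.8 × 1.038/0.4952 = 5382 m²/s², so v = 73.36 m/s.

73.4 m/s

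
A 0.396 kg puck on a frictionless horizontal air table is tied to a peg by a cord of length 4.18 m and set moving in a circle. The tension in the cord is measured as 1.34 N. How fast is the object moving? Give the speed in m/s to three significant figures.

T = m v²/r ⇒ v = √(T r / m) = √(1.34 × 4.18 / 0.396) = √14.14 = 3.761 m/s.

3.76 m/s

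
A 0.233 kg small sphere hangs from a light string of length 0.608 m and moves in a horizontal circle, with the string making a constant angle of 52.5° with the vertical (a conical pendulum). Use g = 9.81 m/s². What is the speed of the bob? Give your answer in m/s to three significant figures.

The radius of the circle is r = L sinθ = 0.608 × sin 52.5° = 0.4824 m.
Horizontally T sinθ = mv²/r and vertically T cosθ = mg, so tanθ = v²/(rg).
v = √(r g tanθ) = √(0.4824 × 9.81 × 1.303) = √6.167 = 2.483 m/s.

2.48 m/s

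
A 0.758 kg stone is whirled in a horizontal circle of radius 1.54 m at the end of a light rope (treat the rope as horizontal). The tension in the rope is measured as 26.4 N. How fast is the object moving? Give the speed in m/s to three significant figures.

7.32 m/s

T = m v²/r ⇒ v = √(T r / m) = √(26.4 × 1.54 / 0.758) = √53.64 = 7.324 m/s.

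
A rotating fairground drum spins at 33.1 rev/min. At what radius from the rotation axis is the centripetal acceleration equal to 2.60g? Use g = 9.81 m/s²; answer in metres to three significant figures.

2.12 m

ω = 33.1 rev/min × 2π/60 = 3.466 rad/s.
a_c = ω²r = 2.60g ⇒ r = 2.60 × 9.81 / (3.466)² = 25.51/12.01 = 2.123 m.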